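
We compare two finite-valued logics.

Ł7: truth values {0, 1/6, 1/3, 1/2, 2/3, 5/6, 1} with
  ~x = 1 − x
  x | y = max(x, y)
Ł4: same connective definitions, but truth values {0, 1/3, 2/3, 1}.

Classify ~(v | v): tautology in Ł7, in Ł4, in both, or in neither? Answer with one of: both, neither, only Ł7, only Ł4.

neither

In Ł7: at v = 1/6 the value is 5/6 — not a tautology.
In Ł4: at v = 1/3 the value is 2/3 — not a tautology.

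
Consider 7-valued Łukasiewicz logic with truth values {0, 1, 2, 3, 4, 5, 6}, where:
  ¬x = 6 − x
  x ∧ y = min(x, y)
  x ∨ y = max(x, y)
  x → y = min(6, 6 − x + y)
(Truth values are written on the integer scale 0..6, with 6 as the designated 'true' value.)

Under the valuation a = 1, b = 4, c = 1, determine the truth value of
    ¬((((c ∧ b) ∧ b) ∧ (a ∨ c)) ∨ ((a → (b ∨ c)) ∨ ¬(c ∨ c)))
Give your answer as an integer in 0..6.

c ∧ b = 1 ∧ 4 = 1
(c ∧ b) ∧ b = 1 ∧ 4 = 1
a ∨ c = 1 ∨ 1 = 1
((c ∧ b) ∧ b) ∧ (a ∨ c) = 1 ∧ 1 = 1
b ∨ c = 4 ∨ 1 = 4
a → (b ∨ c) = 1 → 4 = 6
c ∨ c = 1 ∨ 1 = 1
¬(c ∨ c) = ¬1 = 5
(a → (b ∨ c)) ∨ ¬(c ∨ c) = 6 ∨ 5 = 6
(((c ∧ b) ∧ b) ∧ (a ∨ c)) ∨ ((a → (b ∨ c)) ∨ ¬(c ∨ c)) = 1 ∨ 6 = 6
¬((((c ∧ b) ∧ b) ∧ (a ∨ c)) ∨ ((a → (b ∨ c)) ∨ ¬(c ∨ c))) = ¬6 = 0

0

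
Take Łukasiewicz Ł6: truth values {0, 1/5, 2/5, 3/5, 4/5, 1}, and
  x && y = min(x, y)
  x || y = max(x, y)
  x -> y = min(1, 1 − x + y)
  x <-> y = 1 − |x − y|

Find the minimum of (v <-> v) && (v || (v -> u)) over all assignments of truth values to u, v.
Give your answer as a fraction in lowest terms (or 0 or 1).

3/5

Take u = 0, v = 2/5:
v <-> v = 2/5 <-> 2/5 = 1
v -> u = 2/5 -> 0 = 3/5
v || (v -> u) = 2/5 || 3/5 = 3/5
(v <-> v) && (v || (v -> u)) = 1 && 3/5 = 3/5
No assignment yields a value below 3/5, so this is the minimum.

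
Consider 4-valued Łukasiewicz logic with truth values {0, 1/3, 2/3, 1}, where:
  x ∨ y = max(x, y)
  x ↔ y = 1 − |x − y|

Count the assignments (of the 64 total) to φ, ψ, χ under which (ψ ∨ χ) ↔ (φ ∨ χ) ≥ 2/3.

54

value 1: 36 assignments (counts)
value 2/3: 18 assignments (counts)
value 1/3: 8 assignments
value 0: 2 assignments
So 54 of the 64 assignments meet the threshold.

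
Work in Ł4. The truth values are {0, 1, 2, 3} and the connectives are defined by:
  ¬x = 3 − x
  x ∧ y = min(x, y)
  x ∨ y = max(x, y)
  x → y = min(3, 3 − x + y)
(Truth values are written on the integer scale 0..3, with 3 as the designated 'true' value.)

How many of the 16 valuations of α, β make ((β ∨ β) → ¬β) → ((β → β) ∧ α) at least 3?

α = 0, β = 0 ↦ 0  <
α = 0, β = 1 ↦ 0  <
α = 0, β = 2 ↦ 1  <
α = 0, β = 3 ↦ 3  ≥
α = 1, β = 0 ↦ 1  <
α = 1, β = 1 ↦ 1  <
α = 1, β = 2 ↦ 2  <
α = 1, β = 3 ↦ 3  ≥
α = 2, β = 0 ↦ 2  <
α = 2, β = 1 ↦ 2  <
α = 2, β = 2 ↦ 3  ≥
α = 2, β = 3 ↦ 3  ≥
α = 3, β = 0 ↦ 3  ≥
α = 3, β = 1 ↦ 3  ≥
α = 3, β = 2 ↦ 3  ≥
α = 3, β = 3 ↦ 3  ≥
So 8 of the 16 assignments meet the threshold.

8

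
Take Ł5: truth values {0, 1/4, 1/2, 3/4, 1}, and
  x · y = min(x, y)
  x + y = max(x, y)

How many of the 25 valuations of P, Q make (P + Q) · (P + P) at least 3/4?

value 1: 5 assignments (counts)
value 3/4: 5 assignments (counts)
value 1/2: 5 assignments
value 1/4: 5 assignments
value 0: 5 assignments
So 10 of the 25 assignments meet the threshold.

10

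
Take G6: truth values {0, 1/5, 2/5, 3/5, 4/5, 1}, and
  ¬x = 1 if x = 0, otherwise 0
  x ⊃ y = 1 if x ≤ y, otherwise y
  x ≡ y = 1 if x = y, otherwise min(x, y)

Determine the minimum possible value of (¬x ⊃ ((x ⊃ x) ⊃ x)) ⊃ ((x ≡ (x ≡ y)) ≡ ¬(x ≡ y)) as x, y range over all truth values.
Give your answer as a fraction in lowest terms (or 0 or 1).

0

Take x = 1/5, y = 0:
¬x = ¬1/5 = 0
x ⊃ x = 1/5 ⊃ 1/5 = 1
(x ⊃ x) ⊃ x = 1 ⊃ 1/5 = 1/5
¬x ⊃ ((x ⊃ x) ⊃ x) = 0 ⊃ 1/5 = 1
x ≡ y = 1/5 ≡ 0 = 0
x ≡ (x ≡ y) = 1/5 ≡ 0 = 0
x ≡ y = 1/5 ≡ 0 = 0
¬(x ≡ y) = ¬0 = 1
(x ≡ (x ≡ y)) ≡ ¬(x ≡ y) = 0 ≡ 1 = 0
(¬x ⊃ ((x ⊃ x) ⊃ x)) ⊃ ((x ≡ (x ≡ y)) ≡ ¬(x ≡ y)) = 1 ⊃ 0 = 0
No assignment yields a value below 0, so this is the minimum.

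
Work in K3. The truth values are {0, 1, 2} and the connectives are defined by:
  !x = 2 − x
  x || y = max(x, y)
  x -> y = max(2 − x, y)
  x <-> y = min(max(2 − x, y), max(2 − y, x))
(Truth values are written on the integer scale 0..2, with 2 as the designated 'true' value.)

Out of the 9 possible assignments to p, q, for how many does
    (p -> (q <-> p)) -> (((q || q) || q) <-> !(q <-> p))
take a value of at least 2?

p = 0, q = 0 ↦ 2  ≥
p = 0, q = 1 ↦ 1  <
p = 0, q = 2 ↦ 2  ≥
p = 1, q = 0 ↦ 1  <
p = 1, q = 1 ↦ 1  <
p = 1, q = 2 ↦ 1  <
p = 2, q = 0 ↦ 2  ≥
p = 2, q = 1 ↦ 1  <
p = 2, q = 2 ↦ 0  <
So 3 of the 9 assignments meet the threshold.

3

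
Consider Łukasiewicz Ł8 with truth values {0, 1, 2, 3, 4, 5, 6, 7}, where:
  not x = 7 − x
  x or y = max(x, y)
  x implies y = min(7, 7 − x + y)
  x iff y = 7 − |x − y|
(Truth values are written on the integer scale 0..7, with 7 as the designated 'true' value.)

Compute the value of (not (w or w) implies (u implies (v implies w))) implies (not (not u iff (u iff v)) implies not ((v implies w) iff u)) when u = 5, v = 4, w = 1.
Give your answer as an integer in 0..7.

4

w or w = 1 or 1 = 1
not (w or w) = not 1 = 6
v implies w = 4 implies 1 = 4
u implies (v implies w) = 5 implies 4 = 6
not (w or w) implies (u implies (v implies w)) = 6 implies 6 = 7
not u = not 5 = 2
u iff v = 5 iff 4 = 6
not u iff (u iff v) = 2 iff 6 = 3
not (not u iff (u iff v)) = not 3 = 4
v implies w = 4 implies 1 = 4
(v implies w) iff u = 4 iff 5 = 6
not ((v implies w) iff u) = not 6 = 1
not (not u iff (u iff v)) implies not ((v implies w) iff u) = 4 implies 1 = 4
(not (w or w) implies (u implies (v implies w))) implies (not (not u iff (u iff v)) implies not ((v implies w) iff u)) = 7 implies 4 = 4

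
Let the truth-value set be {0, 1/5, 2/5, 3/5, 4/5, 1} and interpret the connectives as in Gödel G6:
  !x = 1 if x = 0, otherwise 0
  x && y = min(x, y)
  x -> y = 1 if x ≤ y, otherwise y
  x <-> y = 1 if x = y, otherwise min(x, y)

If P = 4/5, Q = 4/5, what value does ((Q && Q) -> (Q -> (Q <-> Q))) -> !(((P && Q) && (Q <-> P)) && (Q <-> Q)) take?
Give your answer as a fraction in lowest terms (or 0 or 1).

0

Q && Q = 4/5 && 4/5 = 4/5
Q <-> Q = 4/5 <-> 4/5 = 1
Q -> (Q <-> Q) = 4/5 -> 1 = 1
(Q && Q) -> (Q -> (Q <-> Q)) = 4/5 -> 1 = 1
P && Q = 4/5 && 4/5 = 4/5
Q <-> P = 4/5 <-> 4/5 = 1
(P && Q) && (Q <-> P) = 4/5 && 1 = 4/5
Q <-> Q = 4/5 <-> 4/5 = 1
((P && Q) && (Q <-> P)) && (Q <-> Q) = 4/5 && 1 = 4/5
!(((P && Q) && (Q <-> P)) && (Q <-> Q)) = !4/5 = 0
((Q && Q) -> (Q -> (Q <-> Q))) -> !(((P && Q) && (Q <-> P)) && (Q <-> Q)) = 1 -> 0 = 0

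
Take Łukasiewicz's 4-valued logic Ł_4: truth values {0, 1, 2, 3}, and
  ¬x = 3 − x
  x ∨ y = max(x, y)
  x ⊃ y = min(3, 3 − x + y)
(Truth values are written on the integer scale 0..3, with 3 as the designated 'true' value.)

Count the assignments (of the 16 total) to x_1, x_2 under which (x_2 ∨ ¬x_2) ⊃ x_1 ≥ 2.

10

x_1 = 0, x_2 = 0 ↦ 0  <
x_1 = 0, x_2 = 1 ↦ 1  <
x_1 = 0, x_2 = 2 ↦ 1  <
x_1 = 0, x_2 = 3 ↦ 0  <
x_1 = 1, x_2 = 0 ↦ 1  <
x_1 = 1, x_2 = 1 ↦ 2  ≥
x_1 = 1, x_2 = 2 ↦ 2  ≥
x_1 = 1, x_2 = 3 ↦ 1  <
x_1 = 2, x_2 = 0 ↦ 2  ≥
x_1 = 2, x_2 = 1 ↦ 3  ≥
x_1 = 2, x_2 = 2 ↦ 3  ≥
x_1 = 2, x_2 = 3 ↦ 2  ≥
x_1 = 3, x_2 = 0 ↦ 3  ≥
x_1 = 3, x_2 = 1 ↦ 3  ≥
x_1 = 3, x_2 = 2 ↦ 3  ≥
x_1 = 3, x_2 = 3 ↦ 3  ≥
So 10 of the 16 assignments meet the threshold.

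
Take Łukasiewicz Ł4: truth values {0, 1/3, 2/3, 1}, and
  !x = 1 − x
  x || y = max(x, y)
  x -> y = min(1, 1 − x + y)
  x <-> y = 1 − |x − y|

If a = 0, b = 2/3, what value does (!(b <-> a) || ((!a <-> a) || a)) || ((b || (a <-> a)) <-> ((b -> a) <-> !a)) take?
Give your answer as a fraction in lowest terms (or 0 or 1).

2/3

b <-> a = 2/3 <-> 0 = 1/3
!(b <-> a) = !1/3 = 2/3
!a = !0 = 1
!a <-> a = 1 <-> 0 = 0
(!a <-> a) || a = 0 || 0 = 0
!(b <-> a) || ((!a <-> a) || a) = 2/3 || 0 = 2/3
a <-> a = 0 <-> 0 = 1
b || (a <-> a) = 2/3 || 1 = 1
b -> a = 2/3 -> 0 = 1/3
!a = !0 = 1
(b -> a) <-> !a = 1/3 <-> 1 = 1/3
(b || (a <-> a)) <-> ((b -> a) <-> !a) = 1 <-> 1/3 = 1/3
(!(b <-> a) || ((!a <-> a) || a)) || ((b || (a <-> a)) <-> ((b -> a) <-> !a)) = 2/3 || 1/3 = 2/3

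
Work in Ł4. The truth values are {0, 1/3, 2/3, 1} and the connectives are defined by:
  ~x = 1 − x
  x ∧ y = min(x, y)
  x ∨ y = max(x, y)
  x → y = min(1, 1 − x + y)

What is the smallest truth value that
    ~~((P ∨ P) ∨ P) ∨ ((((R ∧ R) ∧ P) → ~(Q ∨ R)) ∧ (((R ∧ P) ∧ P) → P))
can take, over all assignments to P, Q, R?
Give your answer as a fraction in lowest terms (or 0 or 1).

2/3

Take P = 1/3, Q = 0, R = 1:
P ∨ P = 1/3 ∨ 1/3 = 1/3
(P ∨ P) ∨ P = 1/3 ∨ 1/3 = 1/3
~((P ∨ P) ∨ P) = ~1/3 = 2/3
~~((P ∨ P) ∨ P) = ~2/3 = 1/3
R ∧ R = 1 ∧ 1 = 1
(R ∧ R) ∧ P = 1 ∧ 1/3 = 1/3
Q ∨ R = 0 ∨ 1 = 1
~(Q ∨ R) = ~1 = 0
((R ∧ R) ∧ P) → ~(Q ∨ R) = 1/3 → 0 = 2/3
R ∧ P = 1 ∧ 1/3 = 1/3
(R ∧ P) ∧ P = 1/3 ∧ 1/3 = 1/3
((R ∧ P) ∧ P) → P = 1/3 → 1/3 = 1
(((R ∧ R) ∧ P) → ~(Q ∨ R)) ∧ (((R ∧ P) ∧ P) → P) = 2/3 ∧ 1 = 2/3
~~((P ∨ P) ∨ P) ∨ ((((R ∧ R) ∧ P) → ~(Q ∨ R)) ∧ (((R ∧ P) ∧ P) → P)) = 1/3 ∨ 2/3 = 2/3
No assignment yields a value below 2/3, so this is the minimum.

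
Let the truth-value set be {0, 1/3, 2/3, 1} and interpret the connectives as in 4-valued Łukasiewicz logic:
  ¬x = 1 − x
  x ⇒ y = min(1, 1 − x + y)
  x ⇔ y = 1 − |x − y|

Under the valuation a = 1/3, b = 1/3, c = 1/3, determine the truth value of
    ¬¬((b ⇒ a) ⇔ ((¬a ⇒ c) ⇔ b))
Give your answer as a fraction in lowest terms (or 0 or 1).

2/3

b ⇒ a = 1/3 ⇒ 1/3 = 1
¬a = ¬1/3 = 2/3
¬a ⇒ c = 2/3 ⇒ 1/3 = 2/3
(¬a ⇒ c) ⇔ b = 2/3 ⇔ 1/3 = 2/3
(b ⇒ a) ⇔ ((¬a ⇒ c) ⇔ b) = 1 ⇔ 2/3 = 2/3
¬((b ⇒ a) ⇔ ((¬a ⇒ c) ⇔ b)) = ¬2/3 = 1/3
¬¬((b ⇒ a) ⇔ ((¬a ⇒ c) ⇔ b)) = ¬1/3 = 2/3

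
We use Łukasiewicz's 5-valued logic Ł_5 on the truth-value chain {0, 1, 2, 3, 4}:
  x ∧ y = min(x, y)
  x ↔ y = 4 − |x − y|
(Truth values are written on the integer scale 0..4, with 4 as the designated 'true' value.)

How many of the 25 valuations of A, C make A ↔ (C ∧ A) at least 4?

15

value 4: 15 assignments (counts)
value 3: 4 assignments
value 2: 3 assignments
value 1: 2 assignments
value 0: 1 assignment
So 15 of the 25 assignments meet the threshold.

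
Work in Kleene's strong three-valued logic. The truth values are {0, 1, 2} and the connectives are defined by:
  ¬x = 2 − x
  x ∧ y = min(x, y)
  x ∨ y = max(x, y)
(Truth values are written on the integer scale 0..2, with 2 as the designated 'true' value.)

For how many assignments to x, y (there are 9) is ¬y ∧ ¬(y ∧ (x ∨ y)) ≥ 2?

x = 0, y = 0 ↦ 2  ≥
x = 0, y = 1 ↦ 1  <
x = 0, y = 2 ↦ 0  <
x = 1, y = 0 ↦ 2  ≥
x = 1, y = 1 ↦ 1  <
x = 1, y = 2 ↦ 0  <
x = 2, y = 0 ↦ 2  ≥
x = 2, y = 1 ↦ 1  <
x = 2, y = 2 ↦ 0  <
So 3 of the 9 assignments meet the threshold.

3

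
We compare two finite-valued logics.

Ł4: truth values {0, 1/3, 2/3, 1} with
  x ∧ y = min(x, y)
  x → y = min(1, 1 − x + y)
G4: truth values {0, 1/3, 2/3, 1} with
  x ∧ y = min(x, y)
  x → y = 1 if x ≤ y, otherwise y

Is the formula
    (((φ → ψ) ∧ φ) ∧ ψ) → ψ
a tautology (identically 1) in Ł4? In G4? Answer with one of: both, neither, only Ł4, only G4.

both

In Ł4: every assignment gives 1 — tautology.
In G4: every assignment gives 1 — tautology.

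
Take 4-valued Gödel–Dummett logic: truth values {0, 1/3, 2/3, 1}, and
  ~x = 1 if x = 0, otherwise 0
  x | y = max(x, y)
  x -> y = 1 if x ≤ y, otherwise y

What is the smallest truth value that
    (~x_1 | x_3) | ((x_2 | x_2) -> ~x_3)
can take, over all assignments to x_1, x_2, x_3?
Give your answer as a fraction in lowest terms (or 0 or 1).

Take x_1 = 1/3, x_2 = 1/3, x_3 = 1/3:
~x_1 = ~1/3 = 0
~x_1 | x_3 = 0 | 1/3 = 1/3
x_2 | x_2 = 1/3 | 1/3 = 1/3
~x_3 = ~1/3 = 0
(x_2 | x_2) -> ~x_3 = 1/3 -> 0 = 0
(~x_1 | x_3) | ((x_2 | x_2) -> ~x_3) = 1/3 | 0 = 1/3
No assignment yields a value below 1/3, so this is the minimum.

1/3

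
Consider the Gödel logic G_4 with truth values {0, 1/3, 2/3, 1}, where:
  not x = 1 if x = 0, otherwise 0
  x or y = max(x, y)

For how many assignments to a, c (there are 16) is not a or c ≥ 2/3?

a = 0, c = 0 ↦ 1  ≥
a = 0, c = 1/3 ↦ 1  ≥
a = 0, c = 2/3 ↦ 1  ≥
a = 0, c = 1 ↦ 1  ≥
a = 1/3, c = 0 ↦ 0  <
a = 1/3, c = 1/3 ↦ 1/3  <
a = 1/3, c = 2/3 ↦ 2/3  ≥
a = 1/3, c = 1 ↦ 1  ≥
a = 2/3, c = 0 ↦ 0  <
a = 2/3, c = 1/3 ↦ 1/3  <
a = 2/3, c = 2/3 ↦ 2/3  ≥
a = 2/3, c = 1 ↦ 1  ≥
a = 1, c = 0 ↦ 0  <
a = 1, c = 1/3 ↦ 1/3  <
a = 1, c = 2/3 ↦ 2/3  ≥
a = 1, c = 1 ↦ 1  ≥
So 10 of the 16 assignments meet the threshold.

10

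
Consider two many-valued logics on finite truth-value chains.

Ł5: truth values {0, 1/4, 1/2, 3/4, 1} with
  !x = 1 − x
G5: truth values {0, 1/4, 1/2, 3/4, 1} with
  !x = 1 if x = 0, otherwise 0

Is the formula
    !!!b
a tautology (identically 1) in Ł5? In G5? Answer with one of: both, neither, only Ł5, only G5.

In Ł5: at b = 1/4 the value is 3/4 — not a tautology.
In G5: at b = 1/4 the value is 0 — not a tautology.

neither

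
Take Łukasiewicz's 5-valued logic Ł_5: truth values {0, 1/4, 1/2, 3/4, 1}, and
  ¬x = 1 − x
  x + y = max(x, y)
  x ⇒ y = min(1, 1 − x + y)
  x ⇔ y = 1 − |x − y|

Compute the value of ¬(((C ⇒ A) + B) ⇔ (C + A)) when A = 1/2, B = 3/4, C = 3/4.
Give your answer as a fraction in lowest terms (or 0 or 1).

C ⇒ A = 3/4 ⇒ 1/2 = 3/4
(C ⇒ A) + B = 3/4 + 3/4 = 3/4
C + A = 3/4 + 1/2 = 3/4
((C ⇒ A) + B) ⇔ (C + A) = 3/4 ⇔ 3/4 = 1
¬(((C ⇒ A) + B) ⇔ (C + A)) = ¬1 = 0

0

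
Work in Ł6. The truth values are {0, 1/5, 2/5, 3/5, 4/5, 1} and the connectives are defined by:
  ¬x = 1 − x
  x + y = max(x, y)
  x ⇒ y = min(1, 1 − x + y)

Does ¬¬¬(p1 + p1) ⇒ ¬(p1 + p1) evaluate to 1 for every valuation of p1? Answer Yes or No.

p1 = 0 ↦ 1
p1 = 1/5 ↦ 1
p1 = 2/5 ↦ 1
p1 = 3/5 ↦ 1
p1 = 4/5 ↦ 1
p1 = 1 ↦ 1
Every assignment gives a value ≥ 1.

Yes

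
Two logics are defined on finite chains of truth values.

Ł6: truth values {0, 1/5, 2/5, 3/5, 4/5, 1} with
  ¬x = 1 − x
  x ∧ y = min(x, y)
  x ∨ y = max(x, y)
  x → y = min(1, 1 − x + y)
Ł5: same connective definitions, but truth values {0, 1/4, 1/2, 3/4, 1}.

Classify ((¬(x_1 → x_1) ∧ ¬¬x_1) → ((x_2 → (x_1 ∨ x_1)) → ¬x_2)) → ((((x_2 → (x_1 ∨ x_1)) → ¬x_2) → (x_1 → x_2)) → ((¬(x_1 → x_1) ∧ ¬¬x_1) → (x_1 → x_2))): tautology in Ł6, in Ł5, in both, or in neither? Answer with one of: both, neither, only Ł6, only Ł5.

both

In Ł6: every assignment gives 1 — tautology.
In Ł5: every assignment gives 1 — tautology.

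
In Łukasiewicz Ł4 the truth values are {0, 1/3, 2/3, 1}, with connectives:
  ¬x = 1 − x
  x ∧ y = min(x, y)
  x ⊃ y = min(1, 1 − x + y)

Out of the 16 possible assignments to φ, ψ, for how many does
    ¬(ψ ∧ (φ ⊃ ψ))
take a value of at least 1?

φ = 0, ψ = 0 ↦ 1  ≥
φ = 0, ψ = 1/3 ↦ 2/3  <
φ = 0, ψ = 2/3 ↦ 1/3  <
φ = 0, ψ = 1 ↦ 0  <
φ = 1/3, ψ = 0 ↦ 1  ≥
φ = 1/3, ψ = 1/3 ↦ 2/3  <
φ = 1/3, ψ = 2/3 ↦ 1/3  <
φ = 1/3, ψ = 1 ↦ 0  <
φ = 2/3, ψ = 0 ↦ 1  ≥
φ = 2/3, ψ = 1/3 ↦ 2/3  <
φ = 2/3, ψ = 2/3 ↦ 1/3  <
φ = 2/3, ψ = 1 ↦ 0  <
φ = 1, ψ = 0 ↦ 1  ≥
φ = 1, ψ = 1/3 ↦ 2/3  <
φ = 1, ψ = 2/3 ↦ 1/3  <
φ = 1, ψ = 1 ↦ 0  <
So 4 of the 16 assignments meet the threshold.

4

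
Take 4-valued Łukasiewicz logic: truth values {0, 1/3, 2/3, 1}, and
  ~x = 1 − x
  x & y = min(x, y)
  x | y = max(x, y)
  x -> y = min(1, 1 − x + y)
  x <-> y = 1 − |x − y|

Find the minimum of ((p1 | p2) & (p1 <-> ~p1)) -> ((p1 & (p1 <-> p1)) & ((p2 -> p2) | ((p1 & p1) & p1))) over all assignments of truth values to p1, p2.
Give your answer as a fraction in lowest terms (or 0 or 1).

2/3

Take p1 = 1/3, p2 = 2/3:
p1 | p2 = 1/3 | 2/3 = 2/3
~p1 = ~1/3 = 2/3
p1 <-> ~p1 = 1/3 <-> 2/3 = 2/3
(p1 | p2) & (p1 <-> ~p1) = 2/3 & 2/3 = 2/3
p1 <-> p1 = 1/3 <-> 1/3 = 1
p1 & (p1 <-> p1) = 1/3 & 1 = 1/3
p2 -> p2 = 2/3 -> 2/3 = 1
p1 & p1 = 1/3 & 1/3 = 1/3
(p1 & p1) & p1 = 1/3 & 1/3 = 1/3
(p2 -> p2) | ((p1 & p1) & p1) = 1 | 1/3 = 1
(p1 & (p1 <-> p1)) & ((p2 -> p2) | ((p1 & p1) & p1)) = 1/3 & 1 = 1/3
((p1 | p2) & (p1 <-> ~p1)) -> ((p1 & (p1 <-> p1)) & ((p2 -> p2) | ((p1 & p1) & p1))) = 2/3 -> 1/3 = 2/3
No assignment yields a value below 2/3, so this is the minimum.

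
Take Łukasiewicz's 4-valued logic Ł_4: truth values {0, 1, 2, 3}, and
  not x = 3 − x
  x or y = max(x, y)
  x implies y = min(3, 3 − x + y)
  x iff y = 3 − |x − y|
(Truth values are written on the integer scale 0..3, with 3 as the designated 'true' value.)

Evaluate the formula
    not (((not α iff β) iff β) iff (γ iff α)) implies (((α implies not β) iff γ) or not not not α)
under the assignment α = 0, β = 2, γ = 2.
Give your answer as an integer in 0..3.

not α = not 0 = 3
not α iff β = 3 iff 2 = 2
(not α iff β) iff β = 2 iff 2 = 3
γ iff α = 2 iff 0 = 1
((not α iff β) iff β) iff (γ iff α) = 3 iff 1 = 1
not (((not α iff β) iff β) iff (γ iff α)) = not 1 = 2
not β = not 2 = 1
α implies not β = 0 implies 1 = 3
(α implies not β) iff γ = 3 iff 2 = 2
not α = not 0 = 3
not not α = not 3 = 0
not not not α = not 0 = 3
((α implies not β) iff γ) or not not not α = 2 or 3 = 3
not (((not α iff β) iff β) iff (γ iff α)) implies (((α implies not β) iff γ) or not not not α) = 2 implies 3 = 3

3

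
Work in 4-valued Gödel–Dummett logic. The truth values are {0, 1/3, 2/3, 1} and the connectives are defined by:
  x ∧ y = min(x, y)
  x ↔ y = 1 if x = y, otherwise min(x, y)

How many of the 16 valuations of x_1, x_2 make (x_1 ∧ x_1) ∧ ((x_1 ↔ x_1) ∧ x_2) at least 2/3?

4

x_1 = 0, x_2 = 0 ↦ 0  <
x_1 = 0, x_2 = 1/3 ↦ 0  <
x_1 = 0, x_2 = 2/3 ↦ 0  <
x_1 = 0, x_2 = 1 ↦ 0  <
x_1 = 1/3, x_2 = 0 ↦ 0  <
x_1 = 1/3, x_2 = 1/3 ↦ 1/3  <
x_1 = 1/3, x_2 = 2/3 ↦ 1/3  <
x_1 = 1/3, x_2 = 1 ↦ 1/3  <
x_1 = 2/3, x_2 = 0 ↦ 0  <
x_1 = 2/3, x_2 = 1/3 ↦ 1/3  <
x_1 = 2/3, x_2 = 2/3 ↦ 2/3  ≥
x_1 = 2/3, x_2 = 1 ↦ 2/3  ≥
x_1 = 1, x_2 = 0 ↦ 0  <
x_1 = 1, x_2 = 1/3 ↦ 1/3  <
x_1 = 1, x_2 = 2/3 ↦ 2/3  ≥
x_1 = 1, x_2 = 1 ↦ 1  ≥
So 4 of the 16 assignments meet the threshold.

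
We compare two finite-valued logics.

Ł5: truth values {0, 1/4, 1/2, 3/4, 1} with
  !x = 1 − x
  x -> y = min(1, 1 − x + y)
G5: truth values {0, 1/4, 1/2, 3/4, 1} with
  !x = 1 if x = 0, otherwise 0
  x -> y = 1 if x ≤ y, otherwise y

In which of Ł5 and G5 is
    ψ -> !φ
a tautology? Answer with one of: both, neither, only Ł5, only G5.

neither

In Ł5: at φ = 1/4, ψ = 1 the value is 3/4 — not a tautology.
In G5: at φ = 1/4, ψ = 1/4 the value is 0 — not a tautology.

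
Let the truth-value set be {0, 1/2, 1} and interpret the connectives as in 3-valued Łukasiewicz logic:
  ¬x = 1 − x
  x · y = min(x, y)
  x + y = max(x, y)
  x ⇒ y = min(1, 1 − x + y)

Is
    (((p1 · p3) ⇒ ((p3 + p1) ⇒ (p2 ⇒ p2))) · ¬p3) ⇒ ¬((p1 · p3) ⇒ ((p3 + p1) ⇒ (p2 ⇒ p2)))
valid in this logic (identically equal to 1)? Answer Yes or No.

Counterexample: take p1 = 0, p2 = 0, p3 = 0.
p1 · p3 = 0 · 0 = 0
p3 + p1 = 0 + 0 = 0
p2 ⇒ p2 = 0 ⇒ 0 = 1
(p3 + p1) ⇒ (p2 ⇒ p2) = 0 ⇒ 1 = 1
(p1 · p3) ⇒ ((p3 + p1) ⇒ (p2 ⇒ p2)) = 0 ⇒ 1 = 1
¬p3 = ¬0 = 1
((p1 · p3) ⇒ ((p3 + p1) ⇒ (p2 ⇒ p2))) · ¬p3 = 1 · 1 = 1
¬((p1 · p3) ⇒ ((p3 + p1) ⇒ (p2 ⇒ p2))) = ¬1 = 0
(((p1 · p3) ⇒ ((p3 + p1) ⇒ (p2 ⇒ p2))) · ¬p3) ⇒ ¬((p1 · p3) ⇒ ((p3 + p1) ⇒ (p2 ⇒ p2))) = 1 ⇒ 0 = 0
This gives 0 ≠ 1.

No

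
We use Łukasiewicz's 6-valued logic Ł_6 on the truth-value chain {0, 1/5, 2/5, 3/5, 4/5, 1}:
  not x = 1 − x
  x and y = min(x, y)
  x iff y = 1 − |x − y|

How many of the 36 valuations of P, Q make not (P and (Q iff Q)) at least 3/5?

18

value 1: 6 assignments (counts)
value 4/5: 6 assignments (counts)
value 3/5: 6 assignments (counts)
value 2/5: 6 assignments
value 1/5: 6 assignments
value 0: 6 assignments
So 18 of the 36 assignments meet the threshold.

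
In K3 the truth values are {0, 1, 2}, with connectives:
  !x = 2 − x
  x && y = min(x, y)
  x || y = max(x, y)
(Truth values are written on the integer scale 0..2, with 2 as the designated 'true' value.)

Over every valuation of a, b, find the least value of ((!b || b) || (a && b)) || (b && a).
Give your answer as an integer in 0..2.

1

Take a = 0, b = 1:
!b = !1 = 1
!b || b = 1 || 1 = 1
a && b = 0 && 1 = 0
(!b || b) || (a && b) = 1 || 0 = 1
b && a = 1 && 0 = 0
((!b || b) || (a && b)) || (b && a) = 1 || 0 = 1
No assignment yields a value below 1, so this is the minimum.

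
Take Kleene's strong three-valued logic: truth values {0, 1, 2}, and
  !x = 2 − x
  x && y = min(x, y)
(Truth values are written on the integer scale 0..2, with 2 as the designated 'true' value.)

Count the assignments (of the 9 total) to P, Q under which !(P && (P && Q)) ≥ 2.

5

P = 0, Q = 0 ↦ 2  ≥
P = 0, Q = 1 ↦ 2  ≥
P = 0, Q = 2 ↦ 2  ≥
P = 1, Q = 0 ↦ 2  ≥
P = 1, Q = 1 ↦ 1  <
P = 1, Q = 2 ↦ 1  <
P = 2, Q = 0 ↦ 2  ≥
P = 2, Q = 1 ↦ 1  <
P = 2, Q = 2 ↦ 0  <
So 5 of the 9 assignments meet the threshold.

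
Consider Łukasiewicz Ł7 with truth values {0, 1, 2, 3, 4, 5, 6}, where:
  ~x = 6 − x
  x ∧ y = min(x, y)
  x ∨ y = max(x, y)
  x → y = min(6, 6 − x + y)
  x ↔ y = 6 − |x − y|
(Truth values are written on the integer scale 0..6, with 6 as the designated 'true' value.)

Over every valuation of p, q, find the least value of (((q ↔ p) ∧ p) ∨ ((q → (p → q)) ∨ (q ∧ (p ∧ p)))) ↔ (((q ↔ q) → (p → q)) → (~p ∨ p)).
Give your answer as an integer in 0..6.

Take p = 3, q = 3:
q ↔ p = 3 ↔ 3 = 6
(q ↔ p) ∧ p = 6 ∧ 3 = 3
p → q = 3 → 3 = 6
q → (p → q) = 3 → 6 = 6
p ∧ p = 3 ∧ 3 = 3
q ∧ (p ∧ p) = 3 ∧ 3 = 3
(q → (p → q)) ∨ (q ∧ (p ∧ p)) = 6 ∨ 3 = 6
((q ↔ p) ∧ p) ∨ ((q → (p → q)) ∨ (q ∧ (p ∧ p))) = 3 ∨ 6 = 6
q ↔ q = 3 ↔ 3 = 6
p → q = 3 → 3 = 6
(q ↔ q) → (p → q) = 6 → 6 = 6
~p = ~3 = 3
~p ∨ p = 3 ∨ 3 = 3
((q ↔ q) → (p → q)) → (~p ∨ p) = 6 → 3 = 3
(((q ↔ p) ∧ p) ∨ ((q → (p → q)) ∨ (q ∧ (p ∧ p)))) ↔ (((q ↔ q) → (p → q)) → (~p ∨ p)) = 6 ↔ 3 = 3
No assignment yields a value below 3, so this is the minimum.

3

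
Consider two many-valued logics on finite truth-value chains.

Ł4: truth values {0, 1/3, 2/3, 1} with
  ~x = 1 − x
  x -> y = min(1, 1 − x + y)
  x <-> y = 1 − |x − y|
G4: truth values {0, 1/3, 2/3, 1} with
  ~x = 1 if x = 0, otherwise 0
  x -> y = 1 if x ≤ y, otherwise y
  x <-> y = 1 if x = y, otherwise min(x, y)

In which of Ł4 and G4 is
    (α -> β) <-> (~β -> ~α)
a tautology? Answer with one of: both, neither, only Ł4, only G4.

only Ł4

In Ł4: every assignment gives 1 — tautology.
In G4: at α = 2/3, β = 1/3 the value is 1/3 — not a tautology.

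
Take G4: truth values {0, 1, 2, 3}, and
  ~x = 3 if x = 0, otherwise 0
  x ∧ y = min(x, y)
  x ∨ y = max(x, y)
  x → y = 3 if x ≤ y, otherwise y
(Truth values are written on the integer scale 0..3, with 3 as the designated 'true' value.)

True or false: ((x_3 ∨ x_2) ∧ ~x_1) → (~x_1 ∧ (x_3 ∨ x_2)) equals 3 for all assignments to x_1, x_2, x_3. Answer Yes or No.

At x_1 = 0, x_2 = 2, x_3 = 1, for instance:
x_3 ∨ x_2 = 1 ∨ 2 = 2
~x_1 = ~0 = 3
(x_3 ∨ x_2) ∧ ~x_1 = 2 ∧ 3 = 2
~x_1 ∧ (x_3 ∨ x_2) = 3 ∧ 2 = 2
((x_3 ∨ x_2) ∧ ~x_1) → (~x_1 ∧ (x_3 ∨ x_2)) = 2 → 2 = 3
and checking the remaining 63 assignments likewise gives ≥ 3 in every case.

Yes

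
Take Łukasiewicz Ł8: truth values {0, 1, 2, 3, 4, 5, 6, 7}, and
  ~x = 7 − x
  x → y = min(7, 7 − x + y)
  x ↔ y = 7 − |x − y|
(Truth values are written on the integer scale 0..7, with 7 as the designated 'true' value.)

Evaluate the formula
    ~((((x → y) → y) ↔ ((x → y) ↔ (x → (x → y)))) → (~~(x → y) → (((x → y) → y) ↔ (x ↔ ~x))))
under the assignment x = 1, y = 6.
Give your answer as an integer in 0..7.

x → y = 1 → 6 = 7
(x → y) → y = 7 → 6 = 6
x → y = 1 → 6 = 7
x → y = 1 → 6 = 7
x → (x → y) = 1 → 7 = 7
(x → y) ↔ (x → (x → y)) = 7 ↔ 7 = 7
((x → y) → y) ↔ ((x → y) ↔ (x → (x → y))) = 6 ↔ 7 = 6
x → y = 1 → 6 = 7
~(x → y) = ~7 = 0
~~(x → y) = ~0 = 7
x → y = 1 → 6 = 7
(x → y) → y = 7 → 6 = 6
~x = ~1 = 6
x ↔ ~x = 1 ↔ 6 = 2
((x → y) → y) ↔ (x ↔ ~x) = 6 ↔ 2 = 3
~~(x → y) → (((x → y) → y) ↔ (x ↔ ~x)) = 7 → 3 = 3
(((x → y) → y) ↔ ((x → y) ↔ (x → (x → y)))) → (~~(x → y) → (((x → y) → y) ↔ (x ↔ ~x))) = 6 → 3 = 4
~((((x → y) → y) ↔ ((x → y) ↔ (x → (x → y)))) → (~~(x → y) → (((x → y) → y) ↔ (x ↔ ~x)))) = ~4 = 3

3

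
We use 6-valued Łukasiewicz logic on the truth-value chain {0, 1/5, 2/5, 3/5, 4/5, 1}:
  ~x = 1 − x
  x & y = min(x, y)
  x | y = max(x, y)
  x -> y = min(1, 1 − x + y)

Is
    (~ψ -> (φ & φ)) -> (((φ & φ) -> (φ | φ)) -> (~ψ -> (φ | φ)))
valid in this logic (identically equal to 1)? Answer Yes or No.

At φ = 3/5, ψ = 1/5, for instance:
~ψ = ~1/5 = 4/5
φ & φ = 3/5 & 3/5 = 3/5
~ψ -> (φ & φ) = 4/5 -> 3/5 = 4/5
φ | φ = 3/5 | 3/5 = 3/5
(φ & φ) -> (φ | φ) = 3/5 -> 3/5 = 1
~ψ -> (φ | φ) = 4/5 -> 3/5 = 4/5
((φ & φ) -> (φ | φ)) -> (~ψ -> (φ | φ)) = 1 -> 4/5 = 4/5
(~ψ -> (φ & φ)) -> (((φ & φ) -> (φ | φ)) -> (~ψ -> (φ | φ))) = 4/5 -> 4/5 = 1
and checking the remaining 35 assignments likewise gives ≥ 1 in every case.

Yes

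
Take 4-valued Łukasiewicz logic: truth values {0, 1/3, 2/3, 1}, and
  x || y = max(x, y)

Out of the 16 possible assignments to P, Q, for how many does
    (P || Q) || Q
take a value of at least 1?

7

P = 0, Q = 0 ↦ 0  <
P = 0, Q = 1/3 ↦ 1/3  <
P = 0, Q = 2/3 ↦ 2/3  <
P = 0, Q = 1 ↦ 1  ≥
P = 1/3, Q = 0 ↦ 1/3  <
P = 1/3, Q = 1/3 ↦ 1/3  <
P = 1/3, Q = 2/3 ↦ 2/3  <
P = 1/3, Q = 1 ↦ 1  ≥
P = 2/3, Q = 0 ↦ 2/3  <
P = 2/3, Q = 1/3 ↦ 2/3  <
P = 2/3, Q = 2/3 ↦ 2/3  <
P = 2/3, Q = 1 ↦ 1  ≥
P = 1, Q = 0 ↦ 1  ≥
P = 1, Q = 1/3 ↦ 1  ≥
P = 1, Q = 2/3 ↦ 1  ≥
P = 1, Q = 1 ↦ 1  ≥
So 7 of the 16 assignments meet the threshold.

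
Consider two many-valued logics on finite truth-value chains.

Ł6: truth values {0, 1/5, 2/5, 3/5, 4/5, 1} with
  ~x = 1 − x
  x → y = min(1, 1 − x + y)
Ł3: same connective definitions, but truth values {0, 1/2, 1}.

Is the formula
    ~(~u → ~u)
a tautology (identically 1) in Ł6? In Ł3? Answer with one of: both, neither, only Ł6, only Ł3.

neither

In Ł6: at u = 0 the value is 0 — not a tautology.
In Ł3: at u = 0 the value is 0 — not a tautology.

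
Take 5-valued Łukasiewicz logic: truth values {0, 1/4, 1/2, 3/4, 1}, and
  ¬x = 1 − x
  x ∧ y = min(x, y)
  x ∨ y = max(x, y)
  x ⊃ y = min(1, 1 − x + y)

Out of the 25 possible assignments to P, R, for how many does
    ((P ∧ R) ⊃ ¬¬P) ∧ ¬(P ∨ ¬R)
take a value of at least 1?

value 1: 1 assignment (counts)
value 3/4: 3 assignments
value 1/2: 5 assignments
value 1/4: 7 assignments
value 0: 9 assignments
So 1 of the 25 assignments meets the threshold.

1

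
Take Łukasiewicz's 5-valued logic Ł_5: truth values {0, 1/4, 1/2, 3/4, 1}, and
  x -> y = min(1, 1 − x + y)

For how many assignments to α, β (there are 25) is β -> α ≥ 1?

value 1: 15 assignments (counts)
value 3/4: 4 assignments
value 1/2: 3 assignments
value 1/4: 2 assignments
value 0: 1 assignment
So 15 of the 25 assignments meet the threshold.

15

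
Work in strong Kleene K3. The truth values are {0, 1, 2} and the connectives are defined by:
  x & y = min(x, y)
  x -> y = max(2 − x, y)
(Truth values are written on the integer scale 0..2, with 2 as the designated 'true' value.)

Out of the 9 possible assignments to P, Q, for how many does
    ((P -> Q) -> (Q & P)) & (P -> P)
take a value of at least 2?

2

P = 0, Q = 0 ↦ 0  <
P = 0, Q = 1 ↦ 0  <
P = 0, Q = 2 ↦ 0  <
P = 1, Q = 0 ↦ 1  <
P = 1, Q = 1 ↦ 1  <
P = 1, Q = 2 ↦ 1  <
P = 2, Q = 0 ↦ 2  ≥
P = 2, Q = 1 ↦ 1  <
P = 2, Q = 2 ↦ 2  ≥
So 2 of the 9 assignments meet the threshold.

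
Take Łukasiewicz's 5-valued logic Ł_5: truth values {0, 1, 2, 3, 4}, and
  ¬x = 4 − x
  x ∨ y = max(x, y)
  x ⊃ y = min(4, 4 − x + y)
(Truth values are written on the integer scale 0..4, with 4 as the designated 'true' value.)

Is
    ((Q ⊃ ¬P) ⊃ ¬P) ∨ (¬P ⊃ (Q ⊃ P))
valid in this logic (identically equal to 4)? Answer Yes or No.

Counterexample: take P = 1, Q = 3.
¬P = ¬1 = 3
Q ⊃ ¬P = 3 ⊃ 3 = 4
¬P = ¬1 = 3
(Q ⊃ ¬P) ⊃ ¬P = 4 ⊃ 3 = 3
¬P = ¬1 = 3
Q ⊃ P = 3 ⊃ 1 = 2
¬P ⊃ (Q ⊃ P) = 3 ⊃ 2 = 3
((Q ⊃ ¬P) ⊃ ¬P) ∨ (¬P ⊃ (Q ⊃ P)) = 3 ∨ 3 = 3
This gives 3 ≠ 4.

No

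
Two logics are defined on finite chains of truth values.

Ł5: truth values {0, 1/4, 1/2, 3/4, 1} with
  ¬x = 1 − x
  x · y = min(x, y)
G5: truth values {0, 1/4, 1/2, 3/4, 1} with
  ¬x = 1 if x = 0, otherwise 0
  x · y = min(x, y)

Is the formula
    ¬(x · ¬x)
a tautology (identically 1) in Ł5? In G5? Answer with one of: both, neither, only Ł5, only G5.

In Ł5: at x = 1/4 the value is 3/4 — not a tautology.
In G5: every assignment gives 1 — tautology.

only G5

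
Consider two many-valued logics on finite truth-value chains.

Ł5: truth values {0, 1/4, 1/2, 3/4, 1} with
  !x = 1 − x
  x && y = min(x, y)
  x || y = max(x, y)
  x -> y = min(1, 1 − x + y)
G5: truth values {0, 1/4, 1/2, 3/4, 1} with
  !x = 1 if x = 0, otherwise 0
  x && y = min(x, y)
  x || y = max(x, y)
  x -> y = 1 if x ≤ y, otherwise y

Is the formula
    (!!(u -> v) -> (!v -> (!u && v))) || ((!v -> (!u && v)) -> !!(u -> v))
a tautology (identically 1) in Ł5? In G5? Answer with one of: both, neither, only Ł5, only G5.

both

In Ł5: every assignment gives 1 — tautology.
In G5: every assignment gives 1 — tautology.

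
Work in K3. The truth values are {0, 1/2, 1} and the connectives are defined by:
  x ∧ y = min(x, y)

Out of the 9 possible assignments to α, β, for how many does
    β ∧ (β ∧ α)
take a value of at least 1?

α = 0, β = 0 ↦ 0  <
α = 0, β = 1/2 ↦ 0  <
α = 0, β = 1 ↦ 0  <
α = 1/2, β = 0 ↦ 0  <
α = 1/2, β = 1/2 ↦ 1/2  <
α = 1/2, β = 1 ↦ 1/2  <
α = 1, β = 0 ↦ 0  <
α = 1, β = 1/2 ↦ 1/2  <
α = 1, β = 1 ↦ 1  ≥
So 1 of the 9 assignments meets the threshold.

1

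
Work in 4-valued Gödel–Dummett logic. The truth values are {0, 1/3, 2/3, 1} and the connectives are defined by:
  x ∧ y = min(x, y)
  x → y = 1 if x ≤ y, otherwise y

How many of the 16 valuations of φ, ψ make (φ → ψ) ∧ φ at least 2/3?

φ = 0, ψ = 0 ↦ 0  <
φ = 0, ψ = 1/3 ↦ 0  <
φ = 0, ψ = 2/3 ↦ 0  <
φ = 0, ψ = 1 ↦ 0  <
φ = 1/3, ψ = 0 ↦ 0  <
φ = 1/3, ψ = 1/3 ↦ 1/3  <
φ = 1/3, ψ = 2/3 ↦ 1/3  <
φ = 1/3, ψ = 1 ↦ 1/3  <
φ = 2/3, ψ = 0 ↦ 0  <
φ = 2/3, ψ = 1/3 ↦ 1/3  <
φ = 2/3, ψ = 2/3 ↦ 2/3  ≥
φ = 2/3, ψ = 1 ↦ 2/3  ≥
φ = 1, ψ = 0 ↦ 0  <
φ = 1, ψ = 1/3 ↦ 1/3  <
φ = 1, ψ = 2/3 ↦ 2/3  ≥
φ = 1, ψ = 1 ↦ 1  ≥
So 4 of the 16 assignments meet the threshold.

4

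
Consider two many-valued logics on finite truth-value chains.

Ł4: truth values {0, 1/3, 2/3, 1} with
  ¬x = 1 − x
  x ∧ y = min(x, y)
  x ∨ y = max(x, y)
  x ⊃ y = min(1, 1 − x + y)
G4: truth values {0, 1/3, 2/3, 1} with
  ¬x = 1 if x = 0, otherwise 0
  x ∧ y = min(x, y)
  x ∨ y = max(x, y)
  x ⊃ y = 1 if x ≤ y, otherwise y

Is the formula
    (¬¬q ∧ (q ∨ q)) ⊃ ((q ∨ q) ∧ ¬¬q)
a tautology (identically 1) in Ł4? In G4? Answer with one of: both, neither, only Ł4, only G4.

both

In Ł4: every assignment gives 1 — tautology.
In G4: every assignment gives 1 — tautology.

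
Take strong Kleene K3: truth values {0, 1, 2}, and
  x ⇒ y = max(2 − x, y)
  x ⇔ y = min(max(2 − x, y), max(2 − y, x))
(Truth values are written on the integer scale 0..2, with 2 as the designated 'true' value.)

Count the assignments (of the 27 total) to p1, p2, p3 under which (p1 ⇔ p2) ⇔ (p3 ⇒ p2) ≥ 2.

5

value 2: 5 assignments (counts)
value 1: 17 assignments
value 0: 5 assignments
So 5 of the 27 assignments meet the threshold.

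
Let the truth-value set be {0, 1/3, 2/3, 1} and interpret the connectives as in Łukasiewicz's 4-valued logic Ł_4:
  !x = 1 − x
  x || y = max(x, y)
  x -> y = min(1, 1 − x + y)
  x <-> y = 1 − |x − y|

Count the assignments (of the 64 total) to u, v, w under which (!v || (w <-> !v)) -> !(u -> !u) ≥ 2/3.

31

value 1: 21 assignments (counts)
value 2/3: 10 assignments (counts)
value 1/3: 19 assignments
value 0: 14 assignments
So 31 of the 64 assignments meet the threshold.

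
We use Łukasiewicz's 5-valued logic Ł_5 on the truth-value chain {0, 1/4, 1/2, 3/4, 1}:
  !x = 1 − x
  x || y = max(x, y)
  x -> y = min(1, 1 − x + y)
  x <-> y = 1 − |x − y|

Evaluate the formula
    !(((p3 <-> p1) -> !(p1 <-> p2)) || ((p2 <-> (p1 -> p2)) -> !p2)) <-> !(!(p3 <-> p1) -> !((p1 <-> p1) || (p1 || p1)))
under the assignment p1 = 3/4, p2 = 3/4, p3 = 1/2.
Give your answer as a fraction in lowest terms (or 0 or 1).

3/4

p3 <-> p1 = 1/2 <-> 3/4 = 3/4
p1 <-> p2 = 3/4 <-> 3/4 = 1
!(p1 <-> p2) = !1 = 0
(p3 <-> p1) -> !(p1 <-> p2) = 3/4 -> 0 = 1/4
p1 -> p2 = 3/4 -> 3/4 = 1
p2 <-> (p1 -> p2) = 3/4 <-> 1 = 3/4
!p2 = !3/4 = 1/4
(p2 <-> (p1 -> p2)) -> !p2 = 3/4 -> 1/4 = 1/2
((p3 <-> p1) -> !(p1 <-> p2)) || ((p2 <-> (p1 -> p2)) -> !p2) = 1/4 || 1/2 = 1/2
!(((p3 <-> p1) -> !(p1 <-> p2)) || ((p2 <-> (p1 -> p2)) -> !p2)) = !1/2 = 1/2
p3 <-> p1 = 1/2 <-> 3/4 = 3/4
!(p3 <-> p1) = !3/4 = 1/4
p1 <-> p1 = 3/4 <-> 3/4 = 1
p1 || p1 = 3/4 || 3/4 = 3/4
(p1 <-> p1) || (p1 || p1) = 1 || 3/4 = 1
!((p1 <-> p1) || (p1 || p1)) = !1 = 0
!(p3 <-> p1) -> !((p1 <-> p1) || (p1 || p1)) = 1/4 -> 0 = 3/4
!(!(p3 <-> p1) -> !((p1 <-> p1) || (p1 || p1))) = !3/4 = 1/4
!(((p3 <-> p1) -> !(p1 <-> p2)) || ((p2 <-> (p1 -> p2)) -> !p2)) <-> !(!(p3 <-> p1) -> !((p1 <-> p1) || (p1 || p1))) = 1/2 <-> 1/4 = 3/4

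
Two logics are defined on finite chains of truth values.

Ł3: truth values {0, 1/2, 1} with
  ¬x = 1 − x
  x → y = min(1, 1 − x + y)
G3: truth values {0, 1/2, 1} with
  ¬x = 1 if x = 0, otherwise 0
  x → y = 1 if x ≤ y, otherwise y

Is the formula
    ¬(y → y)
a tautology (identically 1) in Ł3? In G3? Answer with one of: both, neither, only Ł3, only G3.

neither

In Ł3: at y = 0 the value is 0 — not a tautology.
In G3: at y = 0 the value is 0 — not a tautology.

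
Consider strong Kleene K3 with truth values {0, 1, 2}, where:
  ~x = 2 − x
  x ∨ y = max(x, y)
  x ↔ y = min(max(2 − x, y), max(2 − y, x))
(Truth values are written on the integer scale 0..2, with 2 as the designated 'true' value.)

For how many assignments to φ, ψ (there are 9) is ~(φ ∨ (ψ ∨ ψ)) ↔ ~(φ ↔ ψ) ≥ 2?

1

φ = 0, ψ = 0 ↦ 0  <
φ = 0, ψ = 1 ↦ 1  <
φ = 0, ψ = 2 ↦ 0  <
φ = 1, ψ = 0 ↦ 1  <
φ = 1, ψ = 1 ↦ 1  <
φ = 1, ψ = 2 ↦ 1  <
φ = 2, ψ = 0 ↦ 0  <
φ = 2, ψ = 1 ↦ 1  <
φ = 2, ψ = 2 ↦ 2  ≥
So 1 of the 9 assignments meets the threshold.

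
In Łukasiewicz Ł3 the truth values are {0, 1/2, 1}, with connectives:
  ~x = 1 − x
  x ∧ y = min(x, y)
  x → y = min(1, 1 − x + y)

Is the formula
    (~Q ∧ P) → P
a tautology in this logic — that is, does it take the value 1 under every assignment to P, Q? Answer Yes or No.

Yes

P = 0, Q = 0 ↦ 1
P = 0, Q = 1/2 ↦ 1
P = 0, Q = 1 ↦ 1
P = 1/2, Q = 0 ↦ 1
P = 1/2, Q = 1/2 ↦ 1
P = 1/2, Q = 1 ↦ 1
P = 1, Q = 0 ↦ 1
P = 1, Q = 1/2 ↦ 1
P = 1, Q = 1 ↦ 1
Every assignment gives a value ≥ 1.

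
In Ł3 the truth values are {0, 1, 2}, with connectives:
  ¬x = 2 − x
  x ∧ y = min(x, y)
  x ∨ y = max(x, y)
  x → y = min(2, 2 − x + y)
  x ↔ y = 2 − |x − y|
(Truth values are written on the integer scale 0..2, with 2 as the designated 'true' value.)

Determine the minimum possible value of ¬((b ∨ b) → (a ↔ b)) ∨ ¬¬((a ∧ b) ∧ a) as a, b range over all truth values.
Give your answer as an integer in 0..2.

0

Take a = 0, b = 0:
b ∨ b = 0 ∨ 0 = 0
a ↔ b = 0 ↔ 0 = 2
(b ∨ b) → (a ↔ b) = 0 → 2 = 2
¬((b ∨ b) → (a ↔ b)) = ¬2 = 0
a ∧ b = 0 ∧ 0 = 0
(a ∧ b) ∧ a = 0 ∧ 0 = 0
¬((a ∧ b) ∧ a) = ¬0 = 2
¬¬((a ∧ b) ∧ a) = ¬2 = 0
¬((b ∨ b) → (a ↔ b)) ∨ ¬¬((a ∧ b) ∧ a) = 0 ∨ 0 = 0
No assignment yields a value below 0, so this is the minimum.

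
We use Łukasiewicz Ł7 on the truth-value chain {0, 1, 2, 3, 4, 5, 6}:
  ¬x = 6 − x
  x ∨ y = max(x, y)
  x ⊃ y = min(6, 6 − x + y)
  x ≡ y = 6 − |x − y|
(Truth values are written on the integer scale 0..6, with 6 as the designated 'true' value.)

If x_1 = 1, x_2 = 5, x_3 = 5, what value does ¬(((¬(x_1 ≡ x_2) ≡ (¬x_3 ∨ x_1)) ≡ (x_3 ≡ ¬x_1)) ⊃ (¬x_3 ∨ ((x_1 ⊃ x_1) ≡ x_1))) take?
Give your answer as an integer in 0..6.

2

x_1 ≡ x_2 = 1 ≡ 5 = 2
¬(x_1 ≡ x_2) = ¬2 = 4
¬x_3 = ¬5 = 1
¬x_3 ∨ x_1 = 1 ∨ 1 = 1
¬(x_1 ≡ x_2) ≡ (¬x_3 ∨ x_1) = 4 ≡ 1 = 3
¬x_1 = ¬1 = 5
x_3 ≡ ¬x_1 = 5 ≡ 5 = 6
(¬(x_1 ≡ x_2) ≡ (¬x_3 ∨ x_1)) ≡ (x_3 ≡ ¬x_1) = 3 ≡ 6 = 3
¬x_3 = ¬5 = 1
x_1 ⊃ x_1 = 1 ⊃ 1 = 6
(x_1 ⊃ x_1) ≡ x_1 = 6 ≡ 1 = 1
¬x_3 ∨ ((x_1 ⊃ x_1) ≡ x_1) = 1 ∨ 1 = 1
((¬(x_1 ≡ x_2) ≡ (¬x_3 ∨ x_1)) ≡ (x_3 ≡ ¬x_1)) ⊃ (¬x_3 ∨ ((x_1 ⊃ x_1) ≡ x_1)) = 3 ⊃ 1 = 4
¬(((¬(x_1 ≡ x_2) ≡ (¬x_3 ∨ x_1)) ≡ (x_3 ≡ ¬x_1)) ⊃ (¬x_3 ∨ ((x_1 ⊃ x_1) ≡ x_1))) = ¬4 = 2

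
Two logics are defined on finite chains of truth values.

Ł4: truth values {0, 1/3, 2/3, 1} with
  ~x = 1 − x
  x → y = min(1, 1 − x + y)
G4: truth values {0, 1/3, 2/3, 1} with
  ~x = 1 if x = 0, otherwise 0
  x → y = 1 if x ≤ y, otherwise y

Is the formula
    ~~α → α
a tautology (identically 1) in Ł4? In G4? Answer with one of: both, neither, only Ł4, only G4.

only Ł4

In Ł4: every assignment gives 1 — tautology.
In G4: at α = 1/3 the value is 1/3 — not a tautology.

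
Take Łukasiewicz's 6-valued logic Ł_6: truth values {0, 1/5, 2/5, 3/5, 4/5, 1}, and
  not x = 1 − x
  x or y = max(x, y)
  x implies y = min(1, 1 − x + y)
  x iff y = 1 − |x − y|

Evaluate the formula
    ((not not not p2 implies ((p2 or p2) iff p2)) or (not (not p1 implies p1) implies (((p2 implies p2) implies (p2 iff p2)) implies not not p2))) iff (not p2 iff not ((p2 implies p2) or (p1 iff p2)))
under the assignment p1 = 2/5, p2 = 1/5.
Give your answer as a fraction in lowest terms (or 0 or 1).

1/5

not p2 = not 1/5 = 4/5
not not p2 = not 4/5 = 1/5
not not not p2 = not 1/5 = 4/5
p2 or p2 = 1/5 or 1/5 = 1/5
(p2 or p2) iff p2 = 1/5 iff 1/5 = 1
not not not p2 implies ((p2 or p2) iff p2) = 4/5 implies 1 = 1
not p1 = not 2/5 = 3/5
not p1 implies p1 = 3/5 implies 2/5 = 4/5
not (not p1 implies p1) = not 4/5 = 1/5
p2 implies p2 = 1/5 implies 1/5 = 1
p2 iff p2 = 1/5 iff 1/5 = 1
(p2 implies p2) implies (p2 iff p2) = 1 implies 1 = 1
not p2 = not 1/5 = 4/5
not not p2 = not 4/5 = 1/5
((p2 implies p2) implies (p2 iff p2)) implies not not p2 = 1 implies 1/5 = 1/5
not (not p1 implies p1) implies (((p2 implies p2) implies (p2 iff p2)) implies not not p2) = 1/5 implies 1/5 = 1
(not not not p2 implies ((p2 or p2) iff p2)) or (not (not p1 implies p1) implies (((p2 implies p2) implies (p2 iff p2)) implies not not p2)) = 1 or 1 = 1
not p2 = not 1/5 = 4/5
p2 implies p2 = 1/5 implies 1/5 = 1
p1 iff p2 = 2/5 iff 1/5 = 4/5
(p2 implies p2) or (p1 iff p2) = 1 or 4/5 = 1
not ((p2 implies p2) or (p1 iff p2)) = not 1 = 0
not p2 iff not ((p2 implies p2) or (p1 iff p2)) = 4/5 iff 0 = 1/5
((not not not p2 implies ((p2 or p2) iff p2)) or (not (not p1 implies p1) implies (((p2 implies p2) implies (p2 iff p2)) implies not not p2))) iff (not p2 iff not ((p2 implies p2) or (p1 iff p2))) = 1 iff 1/5 = 1/5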